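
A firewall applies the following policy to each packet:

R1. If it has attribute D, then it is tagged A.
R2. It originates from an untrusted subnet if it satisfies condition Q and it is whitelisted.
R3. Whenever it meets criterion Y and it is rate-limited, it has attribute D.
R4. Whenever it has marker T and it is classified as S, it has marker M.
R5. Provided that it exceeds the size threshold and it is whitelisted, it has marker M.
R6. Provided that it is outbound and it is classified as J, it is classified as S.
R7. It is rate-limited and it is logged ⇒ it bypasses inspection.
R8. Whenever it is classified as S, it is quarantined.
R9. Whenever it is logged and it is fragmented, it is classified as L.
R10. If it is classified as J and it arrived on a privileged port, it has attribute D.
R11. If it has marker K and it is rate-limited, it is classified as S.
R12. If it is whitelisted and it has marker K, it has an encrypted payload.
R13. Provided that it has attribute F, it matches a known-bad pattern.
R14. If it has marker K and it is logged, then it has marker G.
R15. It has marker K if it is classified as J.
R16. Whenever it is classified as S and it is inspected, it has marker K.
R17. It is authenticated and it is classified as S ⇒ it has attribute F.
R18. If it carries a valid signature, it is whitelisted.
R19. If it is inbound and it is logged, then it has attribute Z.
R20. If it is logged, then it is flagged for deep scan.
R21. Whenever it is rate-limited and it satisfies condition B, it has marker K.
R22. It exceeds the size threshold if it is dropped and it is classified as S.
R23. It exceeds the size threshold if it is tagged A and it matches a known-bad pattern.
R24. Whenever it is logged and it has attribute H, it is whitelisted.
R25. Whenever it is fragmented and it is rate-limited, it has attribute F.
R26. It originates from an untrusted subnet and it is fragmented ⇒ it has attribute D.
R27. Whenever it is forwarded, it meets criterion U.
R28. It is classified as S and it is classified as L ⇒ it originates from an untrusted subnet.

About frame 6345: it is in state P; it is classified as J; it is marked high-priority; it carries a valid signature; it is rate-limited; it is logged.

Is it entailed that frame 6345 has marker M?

No

Forward chaining from the given facts derives: bypasses inspection, has marker K, is whitelisted, is flagged for deep scan, is classified as S, has an encrypted payload, has marker G, is quarantined.
Rules concluding "it has marker M": R4 needs "it has marker T"; R5 needs "it exceeds the size threshold" — none of these are established.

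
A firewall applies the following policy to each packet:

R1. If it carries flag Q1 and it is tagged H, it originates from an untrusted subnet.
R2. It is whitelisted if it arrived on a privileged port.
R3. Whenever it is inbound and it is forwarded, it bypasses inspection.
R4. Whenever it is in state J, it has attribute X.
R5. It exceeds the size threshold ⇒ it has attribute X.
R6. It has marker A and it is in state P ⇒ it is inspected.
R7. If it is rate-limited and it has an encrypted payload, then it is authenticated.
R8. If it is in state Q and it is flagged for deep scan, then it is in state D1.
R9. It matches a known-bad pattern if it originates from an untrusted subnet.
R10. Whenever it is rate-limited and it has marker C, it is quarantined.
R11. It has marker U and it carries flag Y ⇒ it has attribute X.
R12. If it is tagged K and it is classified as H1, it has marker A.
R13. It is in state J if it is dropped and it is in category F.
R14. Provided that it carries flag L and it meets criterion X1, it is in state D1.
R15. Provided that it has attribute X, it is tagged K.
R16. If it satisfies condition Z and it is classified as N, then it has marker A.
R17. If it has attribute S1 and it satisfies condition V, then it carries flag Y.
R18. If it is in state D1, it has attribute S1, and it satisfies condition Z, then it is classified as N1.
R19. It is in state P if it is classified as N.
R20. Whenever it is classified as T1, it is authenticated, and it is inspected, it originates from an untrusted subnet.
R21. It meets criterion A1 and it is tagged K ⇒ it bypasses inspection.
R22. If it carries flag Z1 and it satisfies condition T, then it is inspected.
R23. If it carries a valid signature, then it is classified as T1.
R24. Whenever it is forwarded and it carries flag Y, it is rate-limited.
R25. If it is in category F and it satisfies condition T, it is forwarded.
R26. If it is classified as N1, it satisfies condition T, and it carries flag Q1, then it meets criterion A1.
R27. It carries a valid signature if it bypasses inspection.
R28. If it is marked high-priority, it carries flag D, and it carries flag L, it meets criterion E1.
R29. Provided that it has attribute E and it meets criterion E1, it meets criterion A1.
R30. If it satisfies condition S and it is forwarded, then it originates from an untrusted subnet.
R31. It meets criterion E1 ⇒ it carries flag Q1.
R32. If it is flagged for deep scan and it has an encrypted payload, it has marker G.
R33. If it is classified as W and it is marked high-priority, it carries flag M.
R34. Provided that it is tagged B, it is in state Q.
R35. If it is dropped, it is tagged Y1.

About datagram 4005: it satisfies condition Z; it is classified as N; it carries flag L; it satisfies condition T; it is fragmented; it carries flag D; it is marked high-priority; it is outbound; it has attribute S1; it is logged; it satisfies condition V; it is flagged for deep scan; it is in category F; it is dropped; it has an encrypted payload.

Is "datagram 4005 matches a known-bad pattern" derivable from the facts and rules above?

Forward chaining from the given facts derives: is in state J, has marker A, carries flag Y, is in state P, is forwarded, meets criterion E1, carries flag Q1, has marker G, is tagged Y1, has attribute X, is inspected, is tagged K, is rate-limited, is authenticated.
The only rule concluding "it matches a known-bad pattern" is R9, which needs "it originates from an untrusted subnet"; that is never established.

No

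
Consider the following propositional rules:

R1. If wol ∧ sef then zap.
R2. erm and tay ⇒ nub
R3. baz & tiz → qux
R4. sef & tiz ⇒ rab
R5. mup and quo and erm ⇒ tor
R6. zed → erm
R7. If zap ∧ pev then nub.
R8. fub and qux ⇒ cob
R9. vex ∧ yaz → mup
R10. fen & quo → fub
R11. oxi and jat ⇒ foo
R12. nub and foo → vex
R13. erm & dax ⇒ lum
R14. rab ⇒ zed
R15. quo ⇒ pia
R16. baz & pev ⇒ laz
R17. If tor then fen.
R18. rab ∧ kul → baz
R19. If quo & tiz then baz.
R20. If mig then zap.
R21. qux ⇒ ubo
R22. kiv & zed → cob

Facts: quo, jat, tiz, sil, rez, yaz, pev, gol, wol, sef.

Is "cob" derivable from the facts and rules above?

No

Forward chaining from the given facts derives: zap, rab, nub, zed, pia, baz, qux, erm, laz, ubo.
Rules concluding cob: R8 needs fub; R22 needs kiv — none of these are established.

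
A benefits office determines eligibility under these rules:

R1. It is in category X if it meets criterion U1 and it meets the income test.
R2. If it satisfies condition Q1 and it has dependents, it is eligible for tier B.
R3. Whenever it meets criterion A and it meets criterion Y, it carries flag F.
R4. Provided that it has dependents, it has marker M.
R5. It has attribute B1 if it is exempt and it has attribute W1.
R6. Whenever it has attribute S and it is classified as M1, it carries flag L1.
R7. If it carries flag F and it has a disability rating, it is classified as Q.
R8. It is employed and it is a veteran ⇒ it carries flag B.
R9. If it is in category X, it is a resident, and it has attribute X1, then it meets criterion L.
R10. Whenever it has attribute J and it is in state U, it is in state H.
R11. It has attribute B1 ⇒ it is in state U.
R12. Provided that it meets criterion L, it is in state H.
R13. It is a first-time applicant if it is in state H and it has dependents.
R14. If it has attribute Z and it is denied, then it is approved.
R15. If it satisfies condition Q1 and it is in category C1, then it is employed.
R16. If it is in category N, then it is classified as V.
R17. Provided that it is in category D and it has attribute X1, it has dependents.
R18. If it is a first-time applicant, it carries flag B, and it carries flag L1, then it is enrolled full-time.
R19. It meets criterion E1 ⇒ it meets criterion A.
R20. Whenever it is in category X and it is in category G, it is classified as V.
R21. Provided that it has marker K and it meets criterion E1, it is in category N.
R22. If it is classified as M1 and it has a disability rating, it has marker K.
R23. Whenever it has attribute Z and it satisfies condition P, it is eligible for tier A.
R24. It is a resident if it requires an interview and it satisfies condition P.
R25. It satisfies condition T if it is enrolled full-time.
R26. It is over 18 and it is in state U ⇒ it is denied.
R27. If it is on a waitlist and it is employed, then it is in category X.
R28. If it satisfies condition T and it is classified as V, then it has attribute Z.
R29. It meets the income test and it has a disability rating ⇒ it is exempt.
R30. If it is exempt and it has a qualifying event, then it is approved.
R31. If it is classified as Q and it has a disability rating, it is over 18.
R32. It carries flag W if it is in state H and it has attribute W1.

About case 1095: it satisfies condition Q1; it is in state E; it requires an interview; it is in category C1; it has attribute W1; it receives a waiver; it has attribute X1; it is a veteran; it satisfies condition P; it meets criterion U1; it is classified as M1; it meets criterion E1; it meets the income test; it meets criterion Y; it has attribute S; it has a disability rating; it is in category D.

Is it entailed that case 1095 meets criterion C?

Forward chaining from the given facts derives: is in category X, carries flag L1, is employed, has dependents, meets criterion A, has marker K, is a resident, is exempt, is eligible for tier B, carries flag F, has marker M, has attribute B1, is classified as Q, carries flag B, meets criterion L, is in state U, is in state H, is a first-time applicant, is enrolled full-time, is in category N, satisfies condition T, is over 18, carries flag W, is classified as V, is denied, has attribute Z, is approved, is eligible for tier A.
No rule has "it meets criterion C" as its conclusion, and it is not among the given facts.

No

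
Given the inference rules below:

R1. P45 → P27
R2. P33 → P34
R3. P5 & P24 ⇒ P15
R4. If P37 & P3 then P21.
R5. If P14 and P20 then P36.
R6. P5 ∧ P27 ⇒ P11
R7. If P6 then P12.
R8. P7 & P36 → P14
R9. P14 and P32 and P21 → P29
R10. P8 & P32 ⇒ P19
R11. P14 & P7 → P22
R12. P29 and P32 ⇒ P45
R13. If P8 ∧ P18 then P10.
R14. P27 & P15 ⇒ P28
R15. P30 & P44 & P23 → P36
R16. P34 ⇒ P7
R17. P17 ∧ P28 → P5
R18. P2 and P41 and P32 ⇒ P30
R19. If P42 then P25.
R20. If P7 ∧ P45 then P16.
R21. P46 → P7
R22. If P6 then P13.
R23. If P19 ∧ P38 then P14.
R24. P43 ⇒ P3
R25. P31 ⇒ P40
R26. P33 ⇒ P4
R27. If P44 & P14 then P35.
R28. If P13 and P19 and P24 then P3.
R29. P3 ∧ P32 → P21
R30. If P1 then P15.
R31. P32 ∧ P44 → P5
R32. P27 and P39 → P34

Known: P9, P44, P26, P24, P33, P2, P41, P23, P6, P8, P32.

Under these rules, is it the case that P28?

P34  (by R2: P33)
P19  (by R10: P8, P32)
P7  (by R16: P34)
P30  (by R18: P2, P41, P32)
P13  (by R22: P6)
P3  (by R28: P13, P19, P24)
P21  (by R29: P3, P32)
P5  (by R31: P32, P44)
P15  (by R3: P5, P24)
P36  (by R15: P30, P44, P23)
P14  (by R8: P7, P36)
P29  (by R9: P14, P32, P21)
P45  (by R12: P29, P32)
P27  (by R1: P45)
P28  (by R14: P27, P15)

Yes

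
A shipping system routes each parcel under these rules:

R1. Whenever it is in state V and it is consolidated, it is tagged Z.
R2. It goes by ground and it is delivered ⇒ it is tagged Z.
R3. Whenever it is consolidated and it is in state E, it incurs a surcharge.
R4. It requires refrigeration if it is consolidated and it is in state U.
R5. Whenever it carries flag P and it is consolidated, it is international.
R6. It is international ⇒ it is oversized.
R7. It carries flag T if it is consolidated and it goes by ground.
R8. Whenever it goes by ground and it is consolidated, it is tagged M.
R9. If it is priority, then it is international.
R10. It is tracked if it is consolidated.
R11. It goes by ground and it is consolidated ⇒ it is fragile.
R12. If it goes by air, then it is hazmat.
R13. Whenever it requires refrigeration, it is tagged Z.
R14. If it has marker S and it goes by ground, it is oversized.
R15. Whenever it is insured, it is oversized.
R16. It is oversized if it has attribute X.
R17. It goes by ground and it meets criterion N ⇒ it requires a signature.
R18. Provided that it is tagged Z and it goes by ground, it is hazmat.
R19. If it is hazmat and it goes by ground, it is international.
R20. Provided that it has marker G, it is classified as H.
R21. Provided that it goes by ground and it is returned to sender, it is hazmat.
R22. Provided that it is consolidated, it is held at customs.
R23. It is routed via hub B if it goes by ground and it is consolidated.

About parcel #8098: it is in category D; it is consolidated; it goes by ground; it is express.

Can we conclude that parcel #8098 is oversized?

No

Forward chaining from the given facts derives: carries flag T, is tagged M, is tracked, is fragile, is held at customs, is routed via hub B.
Rules concluding "it is oversized": R6 needs "it is international"; R14 needs "it has marker S"; R15 needs "it is insured"; R16 needs "it has attribute X" — none of these are established.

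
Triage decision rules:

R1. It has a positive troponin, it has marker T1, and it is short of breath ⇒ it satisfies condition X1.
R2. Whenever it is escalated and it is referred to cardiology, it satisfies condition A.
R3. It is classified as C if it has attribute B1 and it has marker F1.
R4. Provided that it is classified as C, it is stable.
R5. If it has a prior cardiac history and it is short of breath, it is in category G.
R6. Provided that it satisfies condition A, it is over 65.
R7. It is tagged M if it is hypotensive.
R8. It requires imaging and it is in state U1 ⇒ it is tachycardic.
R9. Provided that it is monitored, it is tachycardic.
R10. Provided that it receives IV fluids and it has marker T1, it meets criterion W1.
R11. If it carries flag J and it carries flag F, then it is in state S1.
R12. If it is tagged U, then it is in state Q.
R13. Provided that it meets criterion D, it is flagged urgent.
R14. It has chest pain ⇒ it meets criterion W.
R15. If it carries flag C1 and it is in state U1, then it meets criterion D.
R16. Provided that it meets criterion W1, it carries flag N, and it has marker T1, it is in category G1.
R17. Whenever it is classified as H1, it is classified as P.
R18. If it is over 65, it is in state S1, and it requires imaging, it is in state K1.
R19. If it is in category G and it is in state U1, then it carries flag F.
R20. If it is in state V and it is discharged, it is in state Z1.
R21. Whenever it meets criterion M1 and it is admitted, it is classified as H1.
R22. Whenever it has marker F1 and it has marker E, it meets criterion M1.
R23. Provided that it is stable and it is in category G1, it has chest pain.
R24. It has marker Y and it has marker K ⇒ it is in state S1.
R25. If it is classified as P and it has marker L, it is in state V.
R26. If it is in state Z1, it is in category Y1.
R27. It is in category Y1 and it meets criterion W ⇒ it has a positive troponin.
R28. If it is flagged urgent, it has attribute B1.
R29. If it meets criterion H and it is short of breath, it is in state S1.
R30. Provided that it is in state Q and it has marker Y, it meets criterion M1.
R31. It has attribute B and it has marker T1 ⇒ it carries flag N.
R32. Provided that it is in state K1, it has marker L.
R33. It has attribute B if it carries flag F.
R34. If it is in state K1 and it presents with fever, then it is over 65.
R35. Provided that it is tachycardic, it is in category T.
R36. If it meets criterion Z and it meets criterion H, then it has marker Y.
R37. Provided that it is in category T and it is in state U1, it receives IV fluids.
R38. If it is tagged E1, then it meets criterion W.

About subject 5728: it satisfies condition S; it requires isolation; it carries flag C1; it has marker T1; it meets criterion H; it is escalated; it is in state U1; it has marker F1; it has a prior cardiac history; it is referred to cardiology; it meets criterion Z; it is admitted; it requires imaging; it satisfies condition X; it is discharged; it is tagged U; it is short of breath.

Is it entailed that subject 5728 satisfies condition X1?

Yes

By R2 (it is escalated, it is referred to cardiology): it satisfies condition A.
By R5 (it has a prior cardiac history, it is short of breath): it is in category G.
By R6 (it satisfies condition A): it is over 65.
By R8 (it requires imaging, it is in state U1): it is tachycardic.
By R12 (it is tagged U): it is in state Q.
By R15 (it carries flag C1, it is in state U1): it meets criterion D.
By R19 (it is in category G, it is in state U1): it carries flag F.
By R29 (it meets criterion H, it is short of breath): it is in state S1.
By R33 (it carries flag F): it has attribute B.
By R35 (it is tachycardic): it is in category T.
By R36 (it meets criterion Z, it meets criterion H): it has marker Y.
By R37 (it is in category T, it is in state U1): it receives IV fluids.
By R10 (it receives IV fluids, it has marker T1): it meets criterion W1.
By R13 (it meets criterion D): it is flagged urgent.
By R18 (it is over 65, it is in state S1, it requires imaging): it is in state K1.
By R28 (it is flagged urgent): it has attribute B1.
By R30 (it is in state Q, it has marker Y): it meets criterion M1.
By R31 (it has attribute B, it has marker T1): it carries flag N.
By R32 (it is in state K1): it has marker L.
By R3 (it has attribute B1, it has marker F1): it is classified as C.
By R4 (it is classified as C): it is stable.
By R16 (it meets criterion W1, it carries flag N, it has marker T1): it is in category G1.
By R21 (it meets criterion M1, it is admitted): it is classified as H1.
By R23 (it is stable, it is in category G1): it has chest pain.
By R14 (it has chest pain): it meets criterion W.
By R17 (it is classified as H1): it is classified as P.
By R25 (it is classified as P, it has marker L): it is in state V.
By R20 (it is in state V, it is discharged): it is in state Z1.
By R26 (it is in state Z1): it is in category Y1.
By R27 (it is in category Y1, it meets criterion W): it has a positive troponin.
By R1 (it has a positive troponin, it has marker T1, it is short of breath): it satisfies condition X1.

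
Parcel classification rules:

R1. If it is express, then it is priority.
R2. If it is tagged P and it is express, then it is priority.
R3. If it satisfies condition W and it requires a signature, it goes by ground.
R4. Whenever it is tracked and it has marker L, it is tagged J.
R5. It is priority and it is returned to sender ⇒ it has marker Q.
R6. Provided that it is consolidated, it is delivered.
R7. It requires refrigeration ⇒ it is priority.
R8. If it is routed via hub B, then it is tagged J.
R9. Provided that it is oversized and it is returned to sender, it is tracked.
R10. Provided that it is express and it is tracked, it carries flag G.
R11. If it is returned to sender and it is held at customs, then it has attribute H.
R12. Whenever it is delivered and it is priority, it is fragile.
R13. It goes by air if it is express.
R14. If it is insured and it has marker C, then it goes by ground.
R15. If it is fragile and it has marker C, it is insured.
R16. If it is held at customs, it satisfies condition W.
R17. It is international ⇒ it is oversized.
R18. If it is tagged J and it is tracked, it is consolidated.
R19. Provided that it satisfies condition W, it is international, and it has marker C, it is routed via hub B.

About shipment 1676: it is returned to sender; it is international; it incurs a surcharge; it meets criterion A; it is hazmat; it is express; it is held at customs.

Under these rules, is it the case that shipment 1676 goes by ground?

Forward chaining from the given facts derives: is priority, has marker Q, has attribute H, goes by air, satisfies condition W, is oversized, is tracked, carries flag G.
Rules concluding "it goes by ground": R3 needs "it requires a signature"; R14 needs "it is insured" — none of these are established.

No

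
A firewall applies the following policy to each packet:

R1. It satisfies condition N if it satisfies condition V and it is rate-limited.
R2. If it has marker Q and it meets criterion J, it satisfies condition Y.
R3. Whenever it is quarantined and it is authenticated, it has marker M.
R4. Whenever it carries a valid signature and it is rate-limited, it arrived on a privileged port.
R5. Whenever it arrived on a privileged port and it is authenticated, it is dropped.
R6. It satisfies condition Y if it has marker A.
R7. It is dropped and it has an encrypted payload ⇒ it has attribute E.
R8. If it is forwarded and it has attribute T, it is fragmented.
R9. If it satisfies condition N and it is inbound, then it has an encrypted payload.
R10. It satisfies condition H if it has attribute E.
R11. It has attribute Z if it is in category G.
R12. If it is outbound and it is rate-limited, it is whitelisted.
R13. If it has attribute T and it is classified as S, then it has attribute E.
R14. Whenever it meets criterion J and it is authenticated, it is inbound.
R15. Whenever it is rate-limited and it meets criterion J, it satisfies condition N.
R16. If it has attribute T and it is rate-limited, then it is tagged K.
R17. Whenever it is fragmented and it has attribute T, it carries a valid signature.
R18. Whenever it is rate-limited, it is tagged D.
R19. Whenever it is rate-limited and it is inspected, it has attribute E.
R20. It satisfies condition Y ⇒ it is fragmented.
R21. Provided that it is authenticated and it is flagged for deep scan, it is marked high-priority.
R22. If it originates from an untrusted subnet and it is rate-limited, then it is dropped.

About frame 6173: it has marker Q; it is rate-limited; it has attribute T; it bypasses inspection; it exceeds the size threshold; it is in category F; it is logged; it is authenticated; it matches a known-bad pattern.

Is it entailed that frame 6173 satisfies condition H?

Forward chaining from the given facts derives: is tagged K, is tagged D.
The only rule concluding "it satisfies condition H" is R10, which needs "it has attribute E"; that is never established.

No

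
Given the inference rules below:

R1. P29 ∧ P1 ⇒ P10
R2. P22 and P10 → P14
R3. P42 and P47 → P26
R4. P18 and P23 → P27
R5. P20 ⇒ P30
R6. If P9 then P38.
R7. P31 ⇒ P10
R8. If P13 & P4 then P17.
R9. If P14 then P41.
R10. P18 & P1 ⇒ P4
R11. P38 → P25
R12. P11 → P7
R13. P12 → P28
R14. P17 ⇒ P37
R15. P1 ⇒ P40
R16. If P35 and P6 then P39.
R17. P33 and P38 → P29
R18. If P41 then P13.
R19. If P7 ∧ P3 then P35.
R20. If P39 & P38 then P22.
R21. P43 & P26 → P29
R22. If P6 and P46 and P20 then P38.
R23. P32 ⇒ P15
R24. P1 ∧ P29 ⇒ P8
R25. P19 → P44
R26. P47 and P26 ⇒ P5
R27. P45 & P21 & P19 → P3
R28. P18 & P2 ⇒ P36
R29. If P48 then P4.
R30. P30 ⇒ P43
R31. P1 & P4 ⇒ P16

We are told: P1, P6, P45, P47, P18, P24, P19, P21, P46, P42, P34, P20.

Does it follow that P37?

No

Forward chaining from the given facts derives: P26, P30, P4, P40, P38, P44, P5, P3, P43, P16, P25, P29, P8, P10.
The only rule concluding P37 is R14, which needs P17; that is never established.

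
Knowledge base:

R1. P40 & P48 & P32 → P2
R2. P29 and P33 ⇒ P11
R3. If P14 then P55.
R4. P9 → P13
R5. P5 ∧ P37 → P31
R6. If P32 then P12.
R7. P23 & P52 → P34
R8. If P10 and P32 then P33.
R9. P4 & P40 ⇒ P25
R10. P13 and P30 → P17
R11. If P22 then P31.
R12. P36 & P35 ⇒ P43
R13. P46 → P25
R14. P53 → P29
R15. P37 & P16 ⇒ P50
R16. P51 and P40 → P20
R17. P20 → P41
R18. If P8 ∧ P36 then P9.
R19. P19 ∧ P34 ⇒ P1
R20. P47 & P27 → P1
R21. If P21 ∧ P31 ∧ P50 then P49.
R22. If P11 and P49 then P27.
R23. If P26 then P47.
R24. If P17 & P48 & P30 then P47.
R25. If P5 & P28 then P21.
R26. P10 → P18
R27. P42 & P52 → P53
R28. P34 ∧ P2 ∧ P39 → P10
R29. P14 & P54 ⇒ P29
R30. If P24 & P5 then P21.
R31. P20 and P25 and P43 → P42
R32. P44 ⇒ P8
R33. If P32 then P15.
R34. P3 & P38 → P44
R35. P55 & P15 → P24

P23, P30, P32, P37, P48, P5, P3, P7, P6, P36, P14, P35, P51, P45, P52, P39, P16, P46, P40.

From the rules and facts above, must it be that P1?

No

Forward chaining from the given facts derives: P2, P55, P31, P12, P34, P43, P25, P50, P20, P41, P10, P42, P15, P24, P33, P18, P53, P21, P29, P49, P11, P27.
Rules concluding P1: R19 needs P19; R20 needs P47 — none of these are established.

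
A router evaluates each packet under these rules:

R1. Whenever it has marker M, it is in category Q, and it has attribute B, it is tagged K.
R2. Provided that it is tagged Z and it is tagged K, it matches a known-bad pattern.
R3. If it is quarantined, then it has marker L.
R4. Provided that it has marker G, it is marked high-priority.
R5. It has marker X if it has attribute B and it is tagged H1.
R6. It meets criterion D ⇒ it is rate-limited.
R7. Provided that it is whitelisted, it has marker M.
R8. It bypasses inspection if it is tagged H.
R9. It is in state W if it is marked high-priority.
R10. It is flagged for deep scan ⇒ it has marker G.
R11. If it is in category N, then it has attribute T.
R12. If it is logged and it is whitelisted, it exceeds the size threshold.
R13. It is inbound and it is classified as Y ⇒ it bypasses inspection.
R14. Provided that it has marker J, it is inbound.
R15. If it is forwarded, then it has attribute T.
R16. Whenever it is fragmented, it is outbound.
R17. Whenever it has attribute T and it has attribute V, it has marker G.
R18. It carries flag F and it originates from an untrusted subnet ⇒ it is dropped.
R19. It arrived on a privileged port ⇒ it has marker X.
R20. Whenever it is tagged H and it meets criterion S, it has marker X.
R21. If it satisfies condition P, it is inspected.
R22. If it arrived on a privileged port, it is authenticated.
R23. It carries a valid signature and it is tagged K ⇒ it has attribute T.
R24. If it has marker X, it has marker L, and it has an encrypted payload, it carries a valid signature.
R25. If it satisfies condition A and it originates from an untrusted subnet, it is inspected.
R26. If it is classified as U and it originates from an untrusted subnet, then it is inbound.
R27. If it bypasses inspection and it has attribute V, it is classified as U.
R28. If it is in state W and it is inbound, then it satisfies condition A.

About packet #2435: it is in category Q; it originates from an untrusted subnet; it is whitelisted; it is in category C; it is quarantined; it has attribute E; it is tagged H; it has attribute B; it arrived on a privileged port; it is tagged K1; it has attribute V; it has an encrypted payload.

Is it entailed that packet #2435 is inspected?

Yes

By R3 (it is quarantined): it has marker L.
By R7 (it is whitelisted): it has marker M.
By R8 (it is tagged H): it bypasses inspection.
By R19 (it arrived on a privileged port): it has marker X.
By R24 (it has marker X, it has marker L, it has an encrypted payload): it carries a valid signature.
By R27 (it bypasses inspection, it has attribute V): it is classified as U.
By R1 (it has marker M, it is in category Q, it has attribute B): it is tagged K.
By R23 (it carries a valid signature, it is tagged K): it has attribute T.
By R26 (it is classified as U, it originates from an untrusted subnet): it is inbound.
By R17 (it has attribute T, it has attribute V): it has marker G.
By R4 (it has marker G): it is marked high-priority.
By R9 (it is marked high-priority): it is in state W.
By R28 (it is in state W, it is inbound): it satisfies condition A.
By R25 (it satisfies condition A, it originates from an untrusted subnet): it is inspected.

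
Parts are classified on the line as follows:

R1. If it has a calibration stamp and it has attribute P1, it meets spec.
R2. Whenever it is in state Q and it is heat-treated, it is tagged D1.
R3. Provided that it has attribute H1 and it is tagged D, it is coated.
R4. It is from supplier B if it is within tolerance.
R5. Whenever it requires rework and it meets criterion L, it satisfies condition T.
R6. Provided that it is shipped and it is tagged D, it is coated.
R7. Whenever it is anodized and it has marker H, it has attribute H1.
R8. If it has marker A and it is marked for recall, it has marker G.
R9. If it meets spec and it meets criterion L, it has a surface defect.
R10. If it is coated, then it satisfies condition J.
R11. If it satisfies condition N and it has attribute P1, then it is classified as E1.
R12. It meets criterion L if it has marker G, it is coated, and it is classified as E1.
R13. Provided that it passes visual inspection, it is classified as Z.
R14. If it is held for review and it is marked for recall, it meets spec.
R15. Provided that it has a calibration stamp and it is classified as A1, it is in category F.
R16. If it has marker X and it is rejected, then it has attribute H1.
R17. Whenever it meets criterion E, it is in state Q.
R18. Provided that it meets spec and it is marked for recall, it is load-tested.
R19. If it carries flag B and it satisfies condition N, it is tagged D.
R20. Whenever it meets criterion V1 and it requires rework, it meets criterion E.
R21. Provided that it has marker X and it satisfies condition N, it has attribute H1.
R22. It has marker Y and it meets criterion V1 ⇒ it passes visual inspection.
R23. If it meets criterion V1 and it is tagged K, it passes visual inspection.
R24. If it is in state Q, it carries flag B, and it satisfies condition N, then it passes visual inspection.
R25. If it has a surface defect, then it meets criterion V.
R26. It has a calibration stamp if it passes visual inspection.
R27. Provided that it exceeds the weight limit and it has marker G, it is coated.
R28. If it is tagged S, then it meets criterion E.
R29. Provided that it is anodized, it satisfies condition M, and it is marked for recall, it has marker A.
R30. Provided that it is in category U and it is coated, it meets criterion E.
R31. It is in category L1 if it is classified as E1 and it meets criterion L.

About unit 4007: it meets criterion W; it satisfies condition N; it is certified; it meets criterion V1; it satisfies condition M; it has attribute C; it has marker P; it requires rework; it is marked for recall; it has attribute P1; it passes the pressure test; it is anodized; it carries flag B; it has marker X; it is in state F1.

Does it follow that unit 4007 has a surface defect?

Yes

By R11 (it satisfies condition N, it has attribute P1): it is classified as E1.
By R19 (it carries flag B, it satisfies condition N): it is tagged D.
By R20 (it meets criterion V1, it requires rework): it meets criterion E.
By R21 (it has marker X, it satisfies condition N): it has attribute H1.
By R29 (it is anodized, it satisfies condition M, it is marked for recall): it has marker A.
By R3 (it has attribute H1, it is tagged D): it is coated.
By R8 (it has marker A, it is marked for recall): it has marker G.
By R12 (it has marker G, it is coated, it is classified as E1): it meets criterion L.
By R17 (it meets criterion E): it is in state Q.
By R24 (it is in state Q, it carries flag B, it satisfies condition N): it passes visual inspection.
By R26 (it passes visual inspection): it has a calibration stamp.
By R1 (it has a calibration stamp, it has attribute P1): it meets spec.
By R9 (it meets spec, it meets criterion L): it has a surface defect.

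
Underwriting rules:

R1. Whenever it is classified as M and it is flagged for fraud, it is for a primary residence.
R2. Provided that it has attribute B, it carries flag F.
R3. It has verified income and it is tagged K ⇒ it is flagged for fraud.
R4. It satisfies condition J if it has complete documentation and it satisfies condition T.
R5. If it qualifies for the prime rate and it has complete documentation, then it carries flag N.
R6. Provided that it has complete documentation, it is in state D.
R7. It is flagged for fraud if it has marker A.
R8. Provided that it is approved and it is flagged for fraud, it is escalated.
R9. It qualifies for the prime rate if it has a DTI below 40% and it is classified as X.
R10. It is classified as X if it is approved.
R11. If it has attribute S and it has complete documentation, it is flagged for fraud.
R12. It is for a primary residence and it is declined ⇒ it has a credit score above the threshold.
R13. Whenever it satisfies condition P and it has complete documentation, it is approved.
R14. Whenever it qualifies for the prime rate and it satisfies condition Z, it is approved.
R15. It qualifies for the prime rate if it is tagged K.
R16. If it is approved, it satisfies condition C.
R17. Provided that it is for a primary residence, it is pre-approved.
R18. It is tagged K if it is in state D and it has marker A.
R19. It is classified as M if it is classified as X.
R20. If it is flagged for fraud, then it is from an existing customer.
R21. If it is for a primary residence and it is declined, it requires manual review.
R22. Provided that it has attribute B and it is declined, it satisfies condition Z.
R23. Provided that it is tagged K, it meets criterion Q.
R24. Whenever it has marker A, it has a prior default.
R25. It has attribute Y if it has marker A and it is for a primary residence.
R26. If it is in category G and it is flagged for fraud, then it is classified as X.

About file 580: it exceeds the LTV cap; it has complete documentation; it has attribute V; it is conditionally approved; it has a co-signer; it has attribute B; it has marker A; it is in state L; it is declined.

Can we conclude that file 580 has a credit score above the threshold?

Yes

By R6 (it has complete documentation): it is in state D.
By R7 (it has marker A): it is flagged for fraud.
By R18 (it is in state D, it has marker A): it is tagged K.
By R22 (it has attribute B, it is declined): it satisfies condition Z.
By R15 (it is tagged K): it qualifies for the prime rate.
By R14 (it qualifies for the prime rate, it satisfies condition Z): it is approved.
By R10 (it is approved): it is classified as X.
By R19 (it is classified as X): it is classified as M.
By R1 (it is classified as M, it is flagged for fraud): it is for a primary residence.
By R12 (it is for a primary residence, it is declined): it has a credit score above the threshold.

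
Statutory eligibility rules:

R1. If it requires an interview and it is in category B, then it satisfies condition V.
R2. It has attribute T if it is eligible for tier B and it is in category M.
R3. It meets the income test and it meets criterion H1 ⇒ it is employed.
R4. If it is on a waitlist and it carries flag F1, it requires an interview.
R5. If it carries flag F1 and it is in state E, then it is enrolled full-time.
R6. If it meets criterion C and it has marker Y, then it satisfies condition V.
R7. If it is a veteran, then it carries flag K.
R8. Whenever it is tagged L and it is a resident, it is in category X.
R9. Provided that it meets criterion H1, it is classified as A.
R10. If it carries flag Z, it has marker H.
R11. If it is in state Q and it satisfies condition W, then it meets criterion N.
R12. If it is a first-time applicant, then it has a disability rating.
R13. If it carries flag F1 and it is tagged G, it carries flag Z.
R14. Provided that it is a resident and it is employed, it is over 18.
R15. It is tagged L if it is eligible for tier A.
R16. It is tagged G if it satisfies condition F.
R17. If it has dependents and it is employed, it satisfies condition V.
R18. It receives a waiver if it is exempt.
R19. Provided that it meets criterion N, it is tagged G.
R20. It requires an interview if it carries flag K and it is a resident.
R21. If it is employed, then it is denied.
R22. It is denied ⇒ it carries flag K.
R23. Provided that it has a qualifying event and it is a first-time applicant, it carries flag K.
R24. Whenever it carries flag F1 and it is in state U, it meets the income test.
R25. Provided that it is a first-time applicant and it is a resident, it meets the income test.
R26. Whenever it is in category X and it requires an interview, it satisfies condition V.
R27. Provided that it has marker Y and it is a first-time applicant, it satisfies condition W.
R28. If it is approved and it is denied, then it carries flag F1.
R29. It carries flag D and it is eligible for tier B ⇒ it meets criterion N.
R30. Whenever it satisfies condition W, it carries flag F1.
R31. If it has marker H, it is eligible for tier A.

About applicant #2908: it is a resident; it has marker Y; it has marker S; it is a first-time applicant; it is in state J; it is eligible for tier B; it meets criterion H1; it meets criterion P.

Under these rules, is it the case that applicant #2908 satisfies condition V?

Forward chaining from the given facts derives: is classified as A, has a disability rating, meets the income test, satisfies condition W, carries flag F1, is employed, is over 18, is denied, carries flag K, requires an interview.
Rules concluding "it satisfies condition V": R1 needs "it is in category B"; R6 needs "it meets criterion C"; R17 needs "it has dependents"; R26 needs "it is in category X" — none of these are established.

No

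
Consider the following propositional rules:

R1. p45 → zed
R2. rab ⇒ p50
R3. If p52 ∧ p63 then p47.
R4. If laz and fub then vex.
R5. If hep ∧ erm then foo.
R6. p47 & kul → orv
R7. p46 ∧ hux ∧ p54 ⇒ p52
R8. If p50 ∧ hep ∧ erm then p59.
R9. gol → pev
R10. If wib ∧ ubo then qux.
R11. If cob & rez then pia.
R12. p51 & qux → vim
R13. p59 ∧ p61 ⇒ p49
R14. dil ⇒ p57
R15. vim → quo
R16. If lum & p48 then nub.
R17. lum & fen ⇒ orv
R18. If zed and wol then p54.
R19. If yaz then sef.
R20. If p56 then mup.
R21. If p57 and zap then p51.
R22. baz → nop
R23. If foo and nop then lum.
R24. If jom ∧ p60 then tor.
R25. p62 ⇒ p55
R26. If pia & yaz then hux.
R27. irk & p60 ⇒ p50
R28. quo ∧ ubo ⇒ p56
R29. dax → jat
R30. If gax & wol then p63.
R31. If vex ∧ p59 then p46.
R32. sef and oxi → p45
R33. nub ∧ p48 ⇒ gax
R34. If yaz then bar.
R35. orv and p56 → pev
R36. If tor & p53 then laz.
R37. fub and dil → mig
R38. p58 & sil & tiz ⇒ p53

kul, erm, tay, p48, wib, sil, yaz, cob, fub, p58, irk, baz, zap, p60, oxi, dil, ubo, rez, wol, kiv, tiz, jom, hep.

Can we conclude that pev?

Yes

foo  (by R5: hep, erm)
qux  (by R10: wib, ubo)
pia  (by R11: cob, rez)
p57  (by R14: dil)
sef  (by R19: yaz)
p51  (by R21: p57, zap)
nop  (by R22: baz)
lum  (by R23: foo, nop)
tor  (by R24: jom, p60)
hux  (by R26: pia, yaz)
p50  (by R27: irk, p60)
p45  (by R32: sef, oxi)
p53  (by R38: p58, sil, tiz)
zed  (by R1: p45)
p59  (by R8: p50, hep, erm)
vim  (by R12: p51, qux)
quo  (by R15: vim)
nub  (by R16: lum, p48)
p54  (by R18: zed, wol)
p56  (by R28: quo, ubo)
gax  (by R33: nub, p48)
laz  (by R36: tor, p53)
vex  (by R4: laz, fub)
p63  (by R30: gax, wol)
p46  (by R31: vex, p59)
p52  (by R7: p46, hux, p54)
p47  (by R3: p52, p63)
orv  (by R6: p47, kul)
pev  (by R35: orv, p56)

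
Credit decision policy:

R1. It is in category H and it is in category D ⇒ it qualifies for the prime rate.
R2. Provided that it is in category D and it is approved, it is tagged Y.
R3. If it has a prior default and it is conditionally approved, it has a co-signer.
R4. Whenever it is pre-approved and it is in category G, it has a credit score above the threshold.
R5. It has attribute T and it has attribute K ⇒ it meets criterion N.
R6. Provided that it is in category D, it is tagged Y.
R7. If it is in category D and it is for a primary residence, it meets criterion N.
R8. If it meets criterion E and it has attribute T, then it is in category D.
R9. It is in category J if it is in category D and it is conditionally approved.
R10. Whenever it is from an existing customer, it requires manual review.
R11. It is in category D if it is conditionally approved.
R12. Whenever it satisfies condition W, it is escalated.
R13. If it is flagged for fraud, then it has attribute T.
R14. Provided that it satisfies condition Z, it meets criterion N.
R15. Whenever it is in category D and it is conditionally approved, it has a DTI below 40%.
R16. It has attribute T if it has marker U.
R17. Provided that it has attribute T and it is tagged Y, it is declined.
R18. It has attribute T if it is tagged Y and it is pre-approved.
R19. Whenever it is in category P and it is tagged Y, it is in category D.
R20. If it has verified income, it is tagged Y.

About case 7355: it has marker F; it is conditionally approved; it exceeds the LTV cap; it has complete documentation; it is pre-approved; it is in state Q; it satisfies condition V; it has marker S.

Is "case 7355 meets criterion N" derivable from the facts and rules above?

No

Forward chaining from the given facts derives: is in category D, has a DTI below 40%, is tagged Y, is in category J, has attribute T, is declined.
Rules concluding "it meets criterion N": R5 needs "it has attribute K"; R7 needs "it is for a primary residence"; R14 needs "it satisfies condition Z" — none of these are established.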